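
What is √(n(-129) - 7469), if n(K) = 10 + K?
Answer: 2*I*√1897 ≈ 87.109*I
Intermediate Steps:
√(n(-129) - 7469) = √((10 - 129) - 7469) = √(-119 - 7469) = √(-7588) = 2*I*√1897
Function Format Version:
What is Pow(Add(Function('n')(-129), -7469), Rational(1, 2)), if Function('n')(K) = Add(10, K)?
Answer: Mul(2, I, Pow(1897, Rational(1, 2))) ≈ Mul(87.109, I)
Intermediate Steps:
Pow(Add(Function('n')(-129), -7469), Rational(1, 2)) = Pow(Add(Add(10, -129), -7469), Rational(1, 2)) = Pow(Add(-119, -7469), Rational(1, 2)) = Pow(-7588, Rational(1, 2)) = Mul(2, I, Pow(1897, Rational(1, 2)))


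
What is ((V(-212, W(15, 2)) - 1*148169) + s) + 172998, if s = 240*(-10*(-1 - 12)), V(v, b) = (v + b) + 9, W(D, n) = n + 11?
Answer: 55839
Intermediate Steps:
W(D, n) = 11 + n
V(v, b) = 9 + b + v (V(v, b) = (b + v) + 9 = 9 + b + v)
s = 31200 (s = 240*(-10*(-13)) = 240*130 = 31200)
((V(-212, W(15, 2)) - 1*148169) + s) + 172998 = (((9 + (11 + 2) - 212) - 1*148169) + 31200) + 172998 = (((9 + 13 - 212) - 148169) + 31200) + 172998 = ((-190 - 148169) + 31200) + 172998 = (-148359 + 31200) + 172998 = -117159 + 172998 = 55839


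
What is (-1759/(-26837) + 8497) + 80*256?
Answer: 777657508/26837 ≈ 28977.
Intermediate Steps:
(-1759/(-26837) + 8497) + 80*256 = (-1759*(-1/26837) + 8497) + 20480 = (1759/26837 + 8497) + 20480 = 228035748/26837 + 20480 = 777657508/26837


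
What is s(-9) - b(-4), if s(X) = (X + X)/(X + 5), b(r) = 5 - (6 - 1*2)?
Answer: 7/2 ≈ 3.5000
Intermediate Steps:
b(r) = 1 (b(r) = 5 - (6 - 2) = 5 - 1*4 = 5 - 4 = 1)
s(X) = 2*X/(5 + X) (s(X) = (2*X)/(5 + X) = 2*X/(5 + X))
s(-9) - b(-4) = 2*(-9)/(5 - 9) - 1*1 = 2*(-9)/(-4) - 1 = 2*(-9)*(-¼) - 1 = 9/2 - 1 = 7/2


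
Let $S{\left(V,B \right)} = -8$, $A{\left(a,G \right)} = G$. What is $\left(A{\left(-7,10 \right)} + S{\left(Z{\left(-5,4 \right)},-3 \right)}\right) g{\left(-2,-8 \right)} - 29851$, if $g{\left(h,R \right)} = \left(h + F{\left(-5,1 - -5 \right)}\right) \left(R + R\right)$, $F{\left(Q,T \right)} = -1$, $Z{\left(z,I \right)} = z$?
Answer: $-29755$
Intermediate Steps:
$g{\left(h,R \right)} = 2 R \left(-1 + h\right)$ ($g{\left(h,R \right)} = \left(h - 1\right) \left(R + R\right) = \left(-1 + h\right) 2 R = 2 R \left(-1 + h\right)$)
$\left(A{\left(-7,10 \right)} + S{\left(Z{\left(-5,4 \right)},-3 \right)}\right) g{\left(-2,-8 \right)} - 29851 = \left(10 - 8\right) 2 \left(-8\right) \left(-1 - 2\right) - 29851 = 2 \cdot 2 \left(-8\right) \left(-3\right) - 29851 = 2 \cdot 48 - 29851 = 96 - 29851 = -29755$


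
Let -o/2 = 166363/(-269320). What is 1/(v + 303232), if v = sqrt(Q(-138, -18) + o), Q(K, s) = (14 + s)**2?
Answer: 40833221120/12381939304338917 - 2*sqrt(78133872795)/12381939304338917 ≈ 3.2978e-6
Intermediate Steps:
o = 166363/134660 (o = -332726/(-269320) = -332726*(-1)/269320 = -2*(-166363/269320) = 166363/134660 ≈ 1.2354)
v = sqrt(78133872795)/67330 (v = sqrt((14 - 18)**2 + 166363/134660) = sqrt((-4)**2 + 166363/134660) = sqrt(16 + 166363/134660) = sqrt(2320923/134660) = sqrt(78133872795)/67330 ≈ 4.1516)
1/(v + 303232) = 1/(sqrt(78133872795)/67330 + 303232) = 1/(303232 + sqrt(78133872795)/67330)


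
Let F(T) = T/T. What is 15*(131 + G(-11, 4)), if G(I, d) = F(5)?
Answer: 1980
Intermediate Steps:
F(T) = 1
G(I, d) = 1
15*(131 + G(-11, 4)) = 15*(131 + 1) = 15*132 = 1980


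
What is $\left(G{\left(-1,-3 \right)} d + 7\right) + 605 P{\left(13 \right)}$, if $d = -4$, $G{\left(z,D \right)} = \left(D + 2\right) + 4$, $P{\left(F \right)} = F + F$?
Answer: $15725$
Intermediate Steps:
$P{\left(F \right)} = 2 F$
$G{\left(z,D \right)} = 6 + D$ ($G{\left(z,D \right)} = \left(2 + D\right) + 4 = 6 + D$)
$\left(G{\left(-1,-3 \right)} d + 7\right) + 605 P{\left(13 \right)} = \left(\left(6 - 3\right) \left(-4\right) + 7\right) + 605 \cdot 2 \cdot 13 = \left(3 \left(-4\right) + 7\right) + 605 \cdot 26 = \left(-12 + 7\right) + 15730 = -5 + 15730 = 15725$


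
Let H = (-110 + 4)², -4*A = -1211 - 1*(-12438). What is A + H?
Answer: 33717/4 ≈ 8429.3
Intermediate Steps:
A = -11227/4 (A = -(-1211 - 1*(-12438))/4 = -(-1211 + 12438)/4 = -¼*11227 = -11227/4 ≈ -2806.8)
H = 11236 (H = (-106)² = 11236)
A + H = -11227/4 + 11236 = 33717/4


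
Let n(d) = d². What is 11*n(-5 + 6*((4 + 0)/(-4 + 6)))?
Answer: 539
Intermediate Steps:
11*n(-5 + 6*((4 + 0)/(-4 + 6))) = 11*(-5 + 6*((4 + 0)/(-4 + 6)))² = 11*(-5 + 6*(4/2))² = 11*(-5 + 6*(4*(½)))² = 11*(-5 + 6*2)² = 11*(-5 + 12)² = 11*7² = 11*49 = 539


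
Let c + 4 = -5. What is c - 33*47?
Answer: -1560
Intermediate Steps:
c = -9 (c = -4 - 5 = -9)
c - 33*47 = -9 - 33*47 = -9 - 1551 = -1560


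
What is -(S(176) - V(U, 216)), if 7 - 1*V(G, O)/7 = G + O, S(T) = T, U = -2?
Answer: -1625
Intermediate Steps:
V(G, O) = 49 - 7*G - 7*O (V(G, O) = 49 - 7*(G + O) = 49 + (-7*G - 7*O) = 49 - 7*G - 7*O)
-(S(176) - V(U, 216)) = -(176 - (49 - 7*(-2) - 7*216)) = -(176 - (49 + 14 - 1512)) = -(176 - 1*(-1449)) = -(176 + 1449) = -1*1625 = -1625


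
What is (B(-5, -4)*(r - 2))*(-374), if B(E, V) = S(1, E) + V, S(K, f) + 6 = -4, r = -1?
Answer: -15708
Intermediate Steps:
S(K, f) = -10 (S(K, f) = -6 - 4 = -10)
B(E, V) = -10 + V
(B(-5, -4)*(r - 2))*(-374) = ((-10 - 4)*(-1 - 2))*(-374) = -14*(-3)*(-374) = 42*(-374) = -15708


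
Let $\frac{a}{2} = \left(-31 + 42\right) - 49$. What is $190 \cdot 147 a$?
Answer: $-2122680$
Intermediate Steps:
$a = -76$ ($a = 2 \left(\left(-31 + 42\right) - 49\right) = 2 \left(11 - 49\right) = 2 \left(-38\right) = -76$)
$190 \cdot 147 a = 190 \cdot 147 \left(-76\right) = 27930 \left(-76\right) = -2122680$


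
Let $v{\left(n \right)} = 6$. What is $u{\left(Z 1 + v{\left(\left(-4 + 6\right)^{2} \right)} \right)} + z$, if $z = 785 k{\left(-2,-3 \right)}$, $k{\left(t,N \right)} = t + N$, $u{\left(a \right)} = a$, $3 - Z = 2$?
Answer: $-3918$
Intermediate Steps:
$Z = 1$ ($Z = 3 - 2 = 1$)
$k{\left(t,N \right)} = N + t$
$z = -3925$ ($z = 785 \left(-3 - 2\right) = 785 \left(-5\right) = -3925$)
$u{\left(Z 1 + v{\left(\left(-4 + 6\right)^{2} \right)} \right)} + z = \left(1 \cdot 1 + 6\right) - 3925 = \left(1 + 6\right) - 3925 = 7 - 3925 = -3918$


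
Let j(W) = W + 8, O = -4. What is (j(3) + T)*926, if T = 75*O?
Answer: -267614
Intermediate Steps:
T = -300 (T = 75*(-4) = -300)
j(W) = 8 + W
(j(3) + T)*926 = ((8 + 3) - 300)*926 = (11 - 300)*926 = -289*926 = -267614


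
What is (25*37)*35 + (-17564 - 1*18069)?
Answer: -3258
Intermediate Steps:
(25*37)*35 + (-17564 - 1*18069) = 925*35 + (-17564 - 18069) = 32375 - 35633 = -3258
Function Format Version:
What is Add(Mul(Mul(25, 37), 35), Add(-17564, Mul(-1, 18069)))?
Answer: -3258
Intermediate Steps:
Add(Mul(Mul(25, 37), 35), Add(-17564, Mul(-1, 18069))) = Add(Mul(925, 35), Add(-17564, -18069)) = Add(32375, -35633) = -3258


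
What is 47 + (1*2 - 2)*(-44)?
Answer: 47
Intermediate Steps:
47 + (1*2 - 2)*(-44) = 47 + (2 - 2)*(-44) = 47 + 0*(-44) = 47 + 0 = 47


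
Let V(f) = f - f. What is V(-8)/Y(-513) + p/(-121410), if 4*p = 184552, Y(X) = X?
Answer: -23069/60705 ≈ -0.38002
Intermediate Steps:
V(f) = 0
p = 46138 (p = (¼)*184552 = 46138)
V(-8)/Y(-513) + p/(-121410) = 0/(-513) + 46138/(-121410) = 0*(-1/513) + 46138*(-1/121410) = 0 - 23069/60705 = -23069/60705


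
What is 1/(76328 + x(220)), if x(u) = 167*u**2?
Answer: 1/8159128 ≈ 1.2256e-7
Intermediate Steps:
1/(76328 + x(220)) = 1/(76328 + 167*220**2) = 1/(76328 + 167*48400) = 1/(76328 + 8082800) = 1/8159128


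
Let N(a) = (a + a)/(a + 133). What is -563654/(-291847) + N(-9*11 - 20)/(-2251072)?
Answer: 74637099911/38645212352 ≈ 1.9313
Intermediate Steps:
N(a) = 2*a/(133 + a) (N(a) = (2*a)/(133 + a) = 2*a/(133 + a))
-563654/(-291847) + N(-9*11 - 20)/(-2251072) = -563654/(-291847) + (2*(-9*11 - 20)/(133 + (-9*11 - 20)))/(-2251072) = -563654*(-1/291847) + (2*(-99 - 20)/(133 + (-99 - 20)))*(-1/2251072) = 563654/291847 + (2*(-119)/(133 - 119))*(-1/2251072) = 563654/291847 + (2*(-119)/14)*(-1/2251072) = 563654/291847 + (2*(-119)*(1/14))*(-1/2251072) = 563654/291847 - 17*(-1/2251072) = 563654/291847 + 1/132416 = 74637099911/38645212352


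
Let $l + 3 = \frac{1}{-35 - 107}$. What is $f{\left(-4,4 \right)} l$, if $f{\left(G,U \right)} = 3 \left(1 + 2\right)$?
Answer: $- \frac{3843}{142} \approx -27.063$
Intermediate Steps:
$f{\left(G,U \right)} = 9$ ($f{\left(G,U \right)} = 3 \cdot 3 = 9$)
$l = - \frac{427}{142}$ ($l = -3 + \frac{1}{-35 - 107} = -3 + \frac{1}{-142} = -3 - \frac{1}{142} = - \frac{427}{142} \approx -3.007$)
$f{\left(-4,4 \right)} l = 9 \left(- \frac{427}{142}\right) = - \frac{3843}{142}$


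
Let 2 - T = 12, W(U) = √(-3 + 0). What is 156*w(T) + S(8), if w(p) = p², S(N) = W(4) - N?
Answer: 15592 + I*√3 ≈ 15592.0 + 1.732*I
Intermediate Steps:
W(U) = I*√3 (W(U) = √(-3) = I*√3)
T = -10 (T = 2 - 1*12 = 2 - 12 = -10)
S(N) = -N + I*√3 (S(N) = I*√3 - N = -N + I*√3)
156*w(T) + S(8) = 156*(-10)² + (-1*8 + I*√3) = 156*100 + (-8 + I*√3) = 15600 + (-8 + I*√3) = 15592 + I*√3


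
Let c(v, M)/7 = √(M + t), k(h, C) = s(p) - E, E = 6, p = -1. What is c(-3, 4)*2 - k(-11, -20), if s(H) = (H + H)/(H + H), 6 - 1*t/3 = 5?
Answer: 5 + 14*√7 ≈ 42.041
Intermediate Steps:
t = 3 (t = 18 - 3*5 = 18 - 15 = 3)
s(H) = 1 (s(H) = (2*H)/((2*H)) = (2*H)*(1/(2*H)) = 1)
k(h, C) = -5 (k(h, C) = 1 - 1*6 = 1 - 6 = -5)
c(v, M) = 7*√(3 + M) (c(v, M) = 7*√(M + 3) = 7*√(3 + M))
c(-3, 4)*2 - k(-11, -20) = (7*√(3 + 4))*2 - 1*(-5) = (7*√7)*2 + 5 = 14*√7 + 5 = 5 + 14*√7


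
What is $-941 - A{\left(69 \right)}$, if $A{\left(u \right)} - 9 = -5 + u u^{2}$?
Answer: $-329454$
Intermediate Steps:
$A{\left(u \right)} = 4 + u^{3}$ ($A{\left(u \right)} = 9 + \left(-5 + u u^{2}\right) = 9 + \left(-5 + u^{3}\right) = 4 + u^{3}$)
$-941 - A{\left(69 \right)} = -941 - \left(4 + 69^{3}\right) = -941 - \left(4 + 328509\right) = -941 - 328513 = -329454$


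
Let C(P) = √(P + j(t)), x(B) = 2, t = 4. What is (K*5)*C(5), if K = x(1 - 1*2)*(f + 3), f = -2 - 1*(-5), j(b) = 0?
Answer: 60*√5 ≈ 134.16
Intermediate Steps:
f = 3 (f = -2 + 5 = 3)
K = 12 (K = 2*(3 + 3) = 2*6 = 12)
C(P) = √P (C(P) = √(P + 0) = √P)
(K*5)*C(5) = (12*5)*√5 = 60*√5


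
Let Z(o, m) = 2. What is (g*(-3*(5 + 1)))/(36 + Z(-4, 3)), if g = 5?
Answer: -45/19 ≈ -2.3684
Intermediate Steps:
(g*(-3*(5 + 1)))/(36 + Z(-4, 3)) = (5*(-3*(5 + 1)))/(36 + 2) = (5*(-3*6))/38 = (5*(-18))*(1/38) = -90*1/38 = -45/19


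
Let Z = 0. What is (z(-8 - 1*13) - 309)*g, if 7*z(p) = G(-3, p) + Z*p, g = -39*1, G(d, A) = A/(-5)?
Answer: 60138/5 ≈ 12028.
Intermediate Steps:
G(d, A) = -A/5 (G(d, A) = A*(-1/5) = -A/5)
g = -39
z(p) = -p/35 (z(p) = (-p/5 + 0*p)/7 = (-p/5 + 0)/7 = (-p/5)/7 = -p/35)
(z(-8 - 1*13) - 309)*g = (-(-8 - 1*13)/35 - 309)*(-39) = (-(-8 - 13)/35 - 309)*(-39) = (-1/35*(-21) - 309)*(-39) = (3/5 - 309)*(-39) = -1542/5*(-39) = 60138/5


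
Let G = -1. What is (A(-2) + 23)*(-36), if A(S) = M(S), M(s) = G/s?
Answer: -846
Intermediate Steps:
M(s) = -1/s
A(S) = -1/S
(A(-2) + 23)*(-36) = (-1/(-2) + 23)*(-36) = (-1*(-½) + 23)*(-36) = (½ + 23)*(-36) = (47/2)*(-36) = -846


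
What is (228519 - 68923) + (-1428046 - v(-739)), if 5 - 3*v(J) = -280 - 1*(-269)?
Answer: -3805366/3 ≈ -1.2685e+6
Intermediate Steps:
v(J) = 16/3 (v(J) = 5/3 - (-280 - 1*(-269))/3 = 5/3 - (-280 + 269)/3 = 5/3 - ⅓*(-11) = 5/3 + 11/3 = 16/3)
(228519 - 68923) + (-1428046 - v(-739)) = (228519 - 68923) + (-1428046 - 1*16/3) = 159596 + (-1428046 - 16/3) = 159596 - 4284154/3 = -3805366/3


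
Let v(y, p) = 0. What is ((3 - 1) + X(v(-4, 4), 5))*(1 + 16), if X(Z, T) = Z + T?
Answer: 119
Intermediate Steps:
X(Z, T) = T + Z
((3 - 1) + X(v(-4, 4), 5))*(1 + 16) = ((3 - 1) + (5 + 0))*(1 + 16) = (2 + 5)*17 = 7*17 = 119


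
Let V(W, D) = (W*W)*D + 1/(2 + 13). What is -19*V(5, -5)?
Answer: 35606/15 ≈ 2373.7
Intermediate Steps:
V(W, D) = 1/15 + D*W**2 (V(W, D) = W**2*D + 1/15 = D*W**2 + 1/15 = 1/15 + D*W**2)
-19*V(5, -5) = -19*(1/15 - 5*5**2) = -19*(1/15 - 5*25) = -19*(1/15 - 125) = -19*(-1874/15) = 35606/15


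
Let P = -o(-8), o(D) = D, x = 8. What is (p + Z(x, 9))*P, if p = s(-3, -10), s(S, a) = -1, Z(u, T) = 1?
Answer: 0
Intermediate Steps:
p = -1
P = 8 (P = -1*(-8) = 8)
(p + Z(x, 9))*P = (-1 + 1)*8 = 0*8 = 0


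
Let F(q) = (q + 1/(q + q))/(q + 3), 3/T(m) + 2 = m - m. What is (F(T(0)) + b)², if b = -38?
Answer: 124609/81 ≈ 1538.4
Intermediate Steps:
T(m) = -3/2 (T(m) = 3/(-2 + (m - m)) = 3/(-2 + 0) = 3/(-2) = 3*(-½) = -3/2)
F(q) = (q + 1/(2*q))/(3 + q)
(F(T(0)) + b)² = ((½ + (-3/2)²)/((-3/2)*(3 - 3/2)) - 38)² = (-2*(½ + 9/4)/(3*3/2) - 38)² = (-⅔*⅔*11/4 - 38)² = (-11/9 - 38)² = (-353/9)² = 124609/81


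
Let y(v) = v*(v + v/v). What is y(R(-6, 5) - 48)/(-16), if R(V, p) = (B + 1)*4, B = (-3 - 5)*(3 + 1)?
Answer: -7353/4 ≈ -1838.3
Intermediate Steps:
B = -32 (B = -8*4 = -32)
R(V, p) = -124 (R(V, p) = (-32 + 1)*4 = -31*4 = -124)
y(v) = v*(1 + v) (y(v) = v*(v + 1) = v*(1 + v))
y(R(-6, 5) - 48)/(-16) = ((-124 - 48)*(1 + (-124 - 48)))/(-16) = -172*(1 - 172)*(-1/16) = -172*(-171)*(-1/16) = 29412*(-1/16) = -7353/4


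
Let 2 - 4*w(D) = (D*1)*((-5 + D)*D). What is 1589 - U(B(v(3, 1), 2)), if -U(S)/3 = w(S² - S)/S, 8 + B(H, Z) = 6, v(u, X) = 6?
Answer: 6407/4 ≈ 1601.8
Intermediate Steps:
w(D) = ½ - D²*(-5 + D)/4 (w(D) = ½ - D*1*(-5 + D)*D/4 = ½ - D*D*(-5 + D)/4 = ½ - D²*(-5 + D)/4)
B(H, Z) = -2 (B(H, Z) = -8 + 6 = -2)
U(S) = -3*(½ - (S² - S)³/4 + 5*(S² - S)²/4)/S
1589 - U(B(v(3, 1), 2)) = 1589 - 3*(-2 + (-2)³*(-1 - 2)³ - 5*(-2)²*(-1 - 2)²)/(4*(-2)) = 1589 - 3*(-1)*(-2 - 8*(-3)³ - 5*4*(-3)²)/(4*2) = 1589 - 3*(-1)*(-2 - 8*(-27) - 5*4*9)/(4*2) = 1589 - 3*(-1)*(-2 + 216 - 180)/(4*2) = 1589 - 3*(-1)*34/(4*2) = 1589 - 1*(-51/4) = 1589 + 51/4 = 6407/4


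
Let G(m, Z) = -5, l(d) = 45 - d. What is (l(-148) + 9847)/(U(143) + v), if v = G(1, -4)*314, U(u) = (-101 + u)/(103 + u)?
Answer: -411640/64363 ≈ -6.3956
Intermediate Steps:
U(u) = (-101 + u)/(103 + u)
v = -1570 (v = -5*314 = -1570)
(l(-148) + 9847)/(U(143) + v) = ((45 - 1*(-148)) + 9847)/((-101 + 143)/(103 + 143) - 1570) = ((45 + 148) + 9847)/(42/246 - 1570) = (193 + 9847)/((1/246)*42 - 1570) = 10040/(7/41 - 1570) = 10040/(-64363/41) = 10040*(-41/64363) = -411640/64363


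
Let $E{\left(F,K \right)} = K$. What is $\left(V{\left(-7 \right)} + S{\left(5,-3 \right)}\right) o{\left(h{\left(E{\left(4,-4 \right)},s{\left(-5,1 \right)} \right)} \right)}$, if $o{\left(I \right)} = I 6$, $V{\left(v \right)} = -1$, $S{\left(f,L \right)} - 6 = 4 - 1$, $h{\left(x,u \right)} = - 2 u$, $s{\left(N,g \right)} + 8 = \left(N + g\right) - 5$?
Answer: $1632$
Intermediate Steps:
$s{\left(N,g \right)} = -13 + N + g$ ($s{\left(N,g \right)} = -8 - \left(5 - N - g\right) = -8 + \left(-5 + N + g\right) = -13 + N + g$)
$S{\left(f,L \right)} = 9$ ($S{\left(f,L \right)} = 6 + \left(4 - 1\right) = 6 + 3 = 9$)
$o{\left(I \right)} = 6 I$
$\left(V{\left(-7 \right)} + S{\left(5,-3 \right)}\right) o{\left(h{\left(E{\left(4,-4 \right)},s{\left(-5,1 \right)} \right)} \right)} = \left(-1 + 9\right) 6 \left(- 2 \left(-13 - 5 + 1\right)\right) = 8 \cdot 6 \left(\left(-2\right) \left(-17\right)\right) = 8 \cdot 6 \cdot 34 = 8 \cdot 204 = 1632$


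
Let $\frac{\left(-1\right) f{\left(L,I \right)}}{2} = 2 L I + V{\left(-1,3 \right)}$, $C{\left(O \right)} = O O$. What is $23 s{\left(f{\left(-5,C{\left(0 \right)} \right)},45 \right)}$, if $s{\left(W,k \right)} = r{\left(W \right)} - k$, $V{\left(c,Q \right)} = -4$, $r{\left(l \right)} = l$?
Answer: $-851$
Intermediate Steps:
$C{\left(O \right)} = O^{2}$
$f{\left(L,I \right)} = 8 - 4 I L$ ($f{\left(L,I \right)} = - 2 \left(2 L I - 4\right) = - 2 \left(2 I L - 4\right) = - 2 \left(-4 + 2 I L\right) = 8 - 4 I L$)
$s{\left(W,k \right)} = W - k$
$23 s{\left(f{\left(-5,C{\left(0 \right)} \right)},45 \right)} = 23 \left(\left(8 - 4 \cdot 0^{2} \left(-5\right)\right) - 45\right) = 23 \left(\left(8 - 0 \left(-5\right)\right) - 45\right) = 23 \left(\left(8 + 0\right) - 45\right) = 23 \left(8 - 45\right) = 23 \left(-37\right) = -851$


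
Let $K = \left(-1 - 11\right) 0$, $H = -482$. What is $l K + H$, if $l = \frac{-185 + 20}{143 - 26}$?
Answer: $-482$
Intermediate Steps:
$l = - \frac{55}{39}$ ($l = - \frac{165}{117} = \left(-165\right) \frac{1}{117} = - \frac{55}{39} \approx -1.4103$)
$K = 0$ ($K = \left(-12\right) 0 = 0$)
$l K + H = \left(- \frac{55}{39}\right) 0 - 482 = 0 - 482 = -482$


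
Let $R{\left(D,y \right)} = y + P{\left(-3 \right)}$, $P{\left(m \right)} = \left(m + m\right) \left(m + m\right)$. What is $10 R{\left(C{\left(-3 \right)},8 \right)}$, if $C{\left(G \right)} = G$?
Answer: $440$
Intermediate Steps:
$P{\left(m \right)} = 4 m^{2}$ ($P{\left(m \right)} = 2 m 2 m = 4 m^{2}$)
$R{\left(D,y \right)} = 36 + y$ ($R{\left(D,y \right)} = y + 4 \left(-3\right)^{2} = y + 4 \cdot 9 = y + 36 = 36 + y$)
$10 R{\left(C{\left(-3 \right)},8 \right)} = 10 \left(36 + 8\right) = 10 \cdot 44 = 440$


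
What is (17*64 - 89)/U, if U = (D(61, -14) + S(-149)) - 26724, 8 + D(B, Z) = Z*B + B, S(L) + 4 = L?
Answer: -333/9226 ≈ -0.036094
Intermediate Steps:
S(L) = -4 + L
D(B, Z) = -8 + B + B*Z (D(B, Z) = -8 + (Z*B + B) = -8 + (B*Z + B) = -8 + (B + B*Z) = -8 + B + B*Z)
U = -27678 (U = ((-8 + 61 + 61*(-14)) + (-4 - 149)) - 26724 = ((-8 + 61 - 854) - 153) - 26724 = (-801 - 153) - 26724 = -954 - 26724 = -27678)
(17*64 - 89)/U = (17*64 - 89)/(-27678) = (1088 - 89)*(-1/27678) = 999*(-1/27678) = -333/9226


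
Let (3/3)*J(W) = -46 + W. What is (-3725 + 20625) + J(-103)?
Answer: 16751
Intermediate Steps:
J(W) = -46 + W
(-3725 + 20625) + J(-103) = (-3725 + 20625) + (-46 - 103) = 16900 - 149 = 16751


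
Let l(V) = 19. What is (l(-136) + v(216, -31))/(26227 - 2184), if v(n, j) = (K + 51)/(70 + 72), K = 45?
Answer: 1397/1707053 ≈ 0.00081837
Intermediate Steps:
v(n, j) = 48/71 (v(n, j) = (45 + 51)/(70 + 72) = 96/142 = 96*(1/142) = 48/71)
(l(-136) + v(216, -31))/(26227 - 2184) = (19 + 48/71)/(26227 - 2184) = (1397/71)/24043 = (1397/71)*(1/24043) = 1397/1707053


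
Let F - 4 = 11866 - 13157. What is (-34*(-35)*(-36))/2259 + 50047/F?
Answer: -18687917/323037 ≈ -57.851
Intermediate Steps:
F = -1287 (F = 4 + (11866 - 13157) = 4 - 1291 = -1287)
(-34*(-35)*(-36))/2259 + 50047/F = (-34*(-35)*(-36))/2259 + 50047/(-1287) = (1190*(-36))*(1/2259) + 50047*(-1/1287) = -42840*1/2259 - 50047/1287 = -4760/251 - 50047/1287 = -18687917/323037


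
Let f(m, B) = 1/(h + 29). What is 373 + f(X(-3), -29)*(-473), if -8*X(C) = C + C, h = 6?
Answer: 12582/35 ≈ 359.49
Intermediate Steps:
X(C) = -C/4 (X(C) = -(C + C)/8 = -C/4)
f(m, B) = 1/35 (f(m, B) = 1/(6 + 29) = 1/35)
373 + f(X(-3), -29)*(-473) = 373 + (1/35)*(-473) = 373 - 473/35 = 12582/35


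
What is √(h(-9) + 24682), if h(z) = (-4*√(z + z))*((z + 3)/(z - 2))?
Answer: √(2986522 - 792*I*√2)/11 ≈ 157.1 - 0.02946*I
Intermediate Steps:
h(z) = -4*√2*√z*(3 + z)/(-2 + z) (h(z) = (-4*√2*√z)*((3 + z)/(-2 + z)) = -4*√2*√z*(3 + z)/(-2 + z))
√(h(-9) + 24682) = √(4*√2*√(-9)*(-3 - 1*(-9))/(-2 - 9) + 24682) = √(4*√2*(3*I)*(-3 + 9)/(-11) + 24682) = √(4*√2*(3*I)*(-1/11)*6 + 24682) = √(-72*I*√2/11 + 24682) = √(24682 - 72*I*√2/11)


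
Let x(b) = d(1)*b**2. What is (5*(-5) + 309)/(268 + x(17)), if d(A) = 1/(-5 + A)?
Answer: 1136/783 ≈ 1.4508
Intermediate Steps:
x(b) = -b**2/4 (x(b) = b**2/(-5 + 1) = b**2/(-4) = -b**2/4)
(5*(-5) + 309)/(268 + x(17)) = (5*(-5) + 309)/(268 - 1/4*17**2) = (-25 + 309)/(268 - 1/4*289) = 284/(268 - 289/4) = 284/(783/4) = 284*(4/783) = 1136/783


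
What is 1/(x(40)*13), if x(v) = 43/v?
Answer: 40/559 ≈ 0.071556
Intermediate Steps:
1/(x(40)*13) = 1/((43/40)*13) = 1/(559/40) = 40/559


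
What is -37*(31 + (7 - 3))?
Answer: -1295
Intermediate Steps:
-37*(31 + (7 - 3)) = -37*(31 + 4) = -37*35 = -1295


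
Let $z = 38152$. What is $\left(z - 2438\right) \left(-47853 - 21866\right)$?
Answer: $-2489944366$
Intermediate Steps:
$\left(z - 2438\right) \left(-47853 - 21866\right) = \left(38152 - 2438\right) \left(-47853 - 21866\right) = 35714 \left(-69719\right) = -2489944366$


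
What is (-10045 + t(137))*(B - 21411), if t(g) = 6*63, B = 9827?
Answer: 111982528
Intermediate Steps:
t(g) = 378
(-10045 + t(137))*(B - 21411) = (-10045 + 378)*(9827 - 21411) = -9667*(-11584) = 111982528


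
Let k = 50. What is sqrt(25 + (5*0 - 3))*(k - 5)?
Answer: 45*sqrt(22) ≈ 211.07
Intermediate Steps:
sqrt(25 + (5*0 - 3))*(k - 5) = sqrt(25 + (5*0 - 3))*(50 - 5) = sqrt(25 + (0 - 3))*45 = sqrt(25 - 3)*45 = sqrt(22)*45 = 45*sqrt(22)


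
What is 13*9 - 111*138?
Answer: -15201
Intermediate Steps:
13*9 - 111*138 = 117 - 15318 = -15201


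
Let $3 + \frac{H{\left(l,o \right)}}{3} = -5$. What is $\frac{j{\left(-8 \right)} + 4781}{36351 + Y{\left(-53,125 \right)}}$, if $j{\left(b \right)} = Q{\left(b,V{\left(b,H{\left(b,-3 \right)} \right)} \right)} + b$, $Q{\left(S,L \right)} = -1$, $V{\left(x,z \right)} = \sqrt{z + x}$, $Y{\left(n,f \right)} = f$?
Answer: $\frac{1193}{9119} \approx 0.13083$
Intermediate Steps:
$H{\left(l,o \right)} = -24$ ($H{\left(l,o \right)} = -9 + 3 \left(-5\right) = -9 - 15 = -24$)
$V{\left(x,z \right)} = \sqrt{x + z}$
$j{\left(b \right)} = -1 + b$
$\frac{j{\left(-8 \right)} + 4781}{36351 + Y{\left(-53,125 \right)}} = \frac{\left(-1 - 8\right) + 4781}{36351 + 125} = \frac{-9 + 4781}{36476} = 4772 \cdot \frac{1}{36476} = \frac{1193}{9119}$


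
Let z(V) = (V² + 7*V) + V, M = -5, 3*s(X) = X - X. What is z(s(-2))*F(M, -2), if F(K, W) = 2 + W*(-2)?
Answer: 0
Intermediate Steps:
s(X) = 0 (s(X) = (X - X)/3 = (⅓)*0 = 0)
z(V) = V² + 8*V
F(K, W) = 2 - 2*W
z(s(-2))*F(M, -2) = (0*(8 + 0))*(2 - 2*(-2)) = (0*8)*(2 + 4) = 0*6 = 0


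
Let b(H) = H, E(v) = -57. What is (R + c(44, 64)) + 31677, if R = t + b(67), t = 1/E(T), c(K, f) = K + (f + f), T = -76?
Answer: 1819211/57 ≈ 31916.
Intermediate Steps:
c(K, f) = K + 2*f
t = -1/57 (t = 1/(-57) = -1/57 ≈ -0.017544)
R = 3818/57 (R = -1/57 + 67 = 3818/57 ≈ 66.982)
(R + c(44, 64)) + 31677 = (3818/57 + (44 + 2*64)) + 31677 = (3818/57 + (44 + 128)) + 31677 = (3818/57 + 172) + 31677 = 13622/57 + 31677 = 1819211/57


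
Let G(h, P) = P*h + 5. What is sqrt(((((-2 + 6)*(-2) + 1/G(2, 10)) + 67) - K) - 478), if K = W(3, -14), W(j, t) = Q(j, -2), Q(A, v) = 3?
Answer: I*sqrt(10549)/5 ≈ 20.542*I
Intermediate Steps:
W(j, t) = 3
G(h, P) = 5 + P*h
K = 3
sqrt(((((-2 + 6)*(-2) + 1/G(2, 10)) + 67) - K) - 478) = sqrt(((((-2 + 6)*(-2) + 1/(5 + 10*2)) + 67) - 1*3) - 478) = sqrt((((4*(-2) + 1/(5 + 20)) + 67) - 3) - 478) = sqrt((((-8 + 1/25) + 67) - 3) - 478) = sqrt(((-199/25 + 67) - 3) - 478) = sqrt((1476/25 - 3) - 478) = sqrt(1401/25 - 478) = sqrt(-10549/25) = I*sqrt(10549)/5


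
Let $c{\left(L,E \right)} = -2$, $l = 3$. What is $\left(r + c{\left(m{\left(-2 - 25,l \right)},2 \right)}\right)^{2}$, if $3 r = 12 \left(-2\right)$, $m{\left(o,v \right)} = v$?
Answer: $100$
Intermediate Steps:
$r = -8$ ($r = \frac{12 \left(-2\right)}{3} = \frac{1}{3} \left(-24\right) = -8$)
$\left(r + c{\left(m{\left(-2 - 25,l \right)},2 \right)}\right)^{2} = \left(-8 - 2\right)^{2} = \left(-10\right)^{2} = 100$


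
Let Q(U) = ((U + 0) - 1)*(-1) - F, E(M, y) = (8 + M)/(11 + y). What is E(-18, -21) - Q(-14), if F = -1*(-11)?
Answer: -3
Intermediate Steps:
F = 11
E(M, y) = (8 + M)/(11 + y)
Q(U) = -10 - U (Q(U) = ((U + 0) - 1)*(-1) - 1*11 = (U - 1)*(-1) - 11 = (-1 + U)*(-1) - 11 = (1 - U) - 11 = -10 - U)
E(-18, -21) - Q(-14) = (8 - 18)/(11 - 21) - (-10 - 1*(-14)) = -10/(-10) - (-10 + 14) = -1/10*(-10) - 1*4 = 1 - 4 = -3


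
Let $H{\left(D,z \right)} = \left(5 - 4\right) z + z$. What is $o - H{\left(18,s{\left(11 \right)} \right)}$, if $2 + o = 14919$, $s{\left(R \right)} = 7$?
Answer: $14903$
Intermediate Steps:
$H{\left(D,z \right)} = 2 z$ ($H{\left(D,z \right)} = \left(5 - 4\right) z + z = 1 z + z = z + z = 2 z$)
$o = 14917$ ($o = -2 + 14919 = 14917$)
$o - H{\left(18,s{\left(11 \right)} \right)} = 14917 - 2 \cdot 7 = 14917 - 14 = 14903$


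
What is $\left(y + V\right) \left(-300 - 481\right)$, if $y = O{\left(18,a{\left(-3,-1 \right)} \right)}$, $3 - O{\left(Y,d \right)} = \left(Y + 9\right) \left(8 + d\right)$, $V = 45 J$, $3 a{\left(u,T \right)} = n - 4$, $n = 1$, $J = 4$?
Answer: $4686$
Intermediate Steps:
$a{\left(u,T \right)} = -1$ ($a{\left(u,T \right)} = \frac{1 - 4}{3} = \frac{1}{3} \left(-3\right) = -1$)
$V = 180$ ($V = 45 \cdot 4 = 180$)
$O{\left(Y,d \right)} = 3 - \left(8 + d\right) \left(9 + Y\right)$ ($O{\left(Y,d \right)} = 3 - \left(Y + 9\right) \left(8 + d\right) = 3 - \left(9 + Y\right) \left(8 + d\right) = 3 - \left(8 + d\right) \left(9 + Y\right)$)
$y = -186$ ($y = -69 - -9 - 144 - 18 \left(-1\right) = -69 + 9 - 144 + 18 = -186$)
$\left(y + V\right) \left(-300 - 481\right) = \left(-186 + 180\right) \left(-300 - 481\right) = - 6 \left(-300 - 481\right) = \left(-6\right) \left(-781\right) = 4686$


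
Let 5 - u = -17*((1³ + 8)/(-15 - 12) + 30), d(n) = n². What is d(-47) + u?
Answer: 8155/3 ≈ 2718.3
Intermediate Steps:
u = 1528/3 (u = 5 - (-17)*((1³ + 8)/(-15 - 12) + 30) = 5 - (-17)*((1 + 8)/(-27) + 30) = 5 - (-17)*(9*(-1/27) + 30) = 5 - (-17)*(-⅓ + 30) = 5 - (-17)*89/3 = 5 - 1*(-1513/3) = 5 + 1513/3 = 1528/3 ≈ 509.33)
d(-47) + u = (-47)² + 1528/3 = 2209 + 1528/3 = 8155/3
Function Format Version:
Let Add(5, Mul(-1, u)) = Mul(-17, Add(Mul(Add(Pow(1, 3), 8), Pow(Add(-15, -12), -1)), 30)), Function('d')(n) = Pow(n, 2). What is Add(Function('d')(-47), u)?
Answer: Rational(8155, 3) ≈ 2718.3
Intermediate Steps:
u = Rational(1528, 3) (u = Add(5, Mul(-1, Mul(-17, Add(Mul(Add(Pow(1, 3), 8), Pow(Add(-15, -12), -1)), 30)))) = Add(5, Mul(-1, Mul(-17, Add(Mul(Add(1, 8), Pow(-27, -1)), 30)))) = Add(5, Mul(-1, Mul(-17, Add(Mul(9, Rational(-1, 27)), 30)))) = Add(5, Mul(-1, Mul(-17, Add(Rational(-1, 3), 30)))) = Add(5, Mul(-1, Mul(-17, Rational(89, 3)))) = Add(5, Mul(-1, Rational(-1513, 3))) = Add(5, Rational(1513, 3)) = Rational(1528, 3) ≈ 509.33)
Add(Function('d')(-47), u) = Add(Pow(-47, 2), Rational(1528, 3)) = Add(2209, Rational(1528, 3)) = Rational(8155, 3)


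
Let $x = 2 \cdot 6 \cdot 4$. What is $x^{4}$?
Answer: $5308416$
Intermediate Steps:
$x = 48$ ($x = 12 \cdot 4 = 48$)
$x^{4} = 48^{4} = 5308416$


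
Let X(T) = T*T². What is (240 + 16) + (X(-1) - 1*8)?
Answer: 247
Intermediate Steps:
X(T) = T³
(240 + 16) + (X(-1) - 1*8) = (240 + 16) + ((-1)³ - 1*8) = 256 + (-1 - 8) = 256 - 9 = 247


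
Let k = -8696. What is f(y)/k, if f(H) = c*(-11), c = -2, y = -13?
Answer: -11/4348 ≈ -0.0025299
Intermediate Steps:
f(H) = 22 (f(H) = -2*(-11) = 22)
f(y)/k = 22/(-8696) = 22*(-1/8696) = -11/4348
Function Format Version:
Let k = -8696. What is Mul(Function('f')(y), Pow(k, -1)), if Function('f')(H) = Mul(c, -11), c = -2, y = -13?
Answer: Rational(-11, 4348) ≈ -0.0025299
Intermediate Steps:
Function('f')(H) = 22 (Function('f')(H) = Mul(-2, -11) = 22)
Mul(Function('f')(y), Pow(k, -1)) = Mul(22, Pow(-8696, -1)) = Mul(22, Rational(-1, 8696)) = Rational(-11, 4348)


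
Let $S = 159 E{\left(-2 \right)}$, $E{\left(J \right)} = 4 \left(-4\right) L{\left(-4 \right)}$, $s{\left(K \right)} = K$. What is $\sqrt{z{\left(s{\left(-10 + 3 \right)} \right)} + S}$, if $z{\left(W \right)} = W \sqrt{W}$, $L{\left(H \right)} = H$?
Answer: $\sqrt{10176 - 7 i \sqrt{7}} \approx 100.88 - 0.0918 i$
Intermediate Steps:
$E{\left(J \right)} = 64$ ($E{\left(J \right)} = 4 \left(-4\right) \left(-4\right) = \left(-16\right) \left(-4\right) = 64$)
$z{\left(W \right)} = W^{\frac{3}{2}}$
$S = 10176$ ($S = 159 \cdot 64 = 10176$)
$\sqrt{z{\left(s{\left(-10 + 3 \right)} \right)} + S} = \sqrt{\left(-10 + 3\right)^{\frac{3}{2}} + 10176} = \sqrt{\left(-7\right)^{\frac{3}{2}} + 10176} = \sqrt{- 7 i \sqrt{7} + 10176} = \sqrt{10176 - 7 i \sqrt{7}}$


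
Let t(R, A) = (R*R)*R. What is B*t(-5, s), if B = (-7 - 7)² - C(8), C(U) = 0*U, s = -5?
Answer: -24500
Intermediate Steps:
C(U) = 0
t(R, A) = R³ (t(R, A) = R²*R = R³)
B = 196 (B = (-7 - 7)² - 1*0 = (-14)² + 0 = 196 + 0 = 196)
B*t(-5, s) = 196*(-5)³ = 196*(-125) = -24500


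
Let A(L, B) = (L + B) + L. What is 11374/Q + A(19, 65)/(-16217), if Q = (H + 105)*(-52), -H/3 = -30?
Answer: -92748289/82220190 ≈ -1.1280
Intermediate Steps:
H = 90 (H = -3*(-30) = 90)
A(L, B) = B + 2*L (A(L, B) = (B + L) + L = B + 2*L)
Q = -10140 (Q = (90 + 105)*(-52) = 195*(-52) = -10140)
11374/Q + A(19, 65)/(-16217) = 11374/(-10140) + (65 + 2*19)/(-16217) = 11374*(-1/10140) + (65 + 38)*(-1/16217) = -5687/5070 + 103*(-1/16217) = -5687/5070 - 103/16217 = -92748289/82220190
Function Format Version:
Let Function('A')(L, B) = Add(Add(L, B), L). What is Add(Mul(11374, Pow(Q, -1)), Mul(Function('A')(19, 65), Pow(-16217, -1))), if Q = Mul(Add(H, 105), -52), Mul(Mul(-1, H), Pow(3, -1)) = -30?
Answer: Rational(-92748289, 82220190) ≈ -1.1280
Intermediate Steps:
H = 90 (H = Mul(-3, -30) = 90)
Function('A')(L, B) = Add(B, Mul(2, L)) (Function('A')(L, B) = Add(Add(B, L), L) = Add(B, Mul(2, L)))
Q = -10140 (Q = Mul(Add(90, 105), -52) = Mul(195, -52) = -10140)
Add(Mul(11374, Pow(Q, -1)), Mul(Function('A')(19, 65), Pow(-16217, -1))) = Add(Mul(11374, Pow(-10140, -1)), Mul(Add(65, Mul(2, 19)), Pow(-16217, -1))) = Add(Mul(11374, Rational(-1, 10140)), Mul(Add(65, 38), Rational(-1, 16217))) = Add(Rational(-5687, 5070), Mul(103, Rational(-1, 16217))) = Add(Rational(-5687, 5070), Rational(-103, 16217)) = Rational(-92748289, 82220190)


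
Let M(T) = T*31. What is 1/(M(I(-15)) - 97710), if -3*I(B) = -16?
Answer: -3/292634 ≈ -1.0252e-5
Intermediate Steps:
I(B) = 16/3 (I(B) = -⅓*(-16) = 16/3)
M(T) = 31*T
1/(M(I(-15)) - 97710) = 1/(31*(16/3) - 97710) = 1/(496/3 - 97710) = 1/(-292634/3) = -3/292634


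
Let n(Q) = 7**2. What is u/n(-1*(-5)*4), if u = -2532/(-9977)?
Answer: 2532/488873 ≈ 0.0051793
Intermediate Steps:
n(Q) = 49
u = 2532/9977 (u = -2532*(-1/9977) = 2532/9977 ≈ 0.25378)
u/n(-1*(-5)*4) = (2532/9977)/49 = (2532/9977)*(1/49) = 2532/488873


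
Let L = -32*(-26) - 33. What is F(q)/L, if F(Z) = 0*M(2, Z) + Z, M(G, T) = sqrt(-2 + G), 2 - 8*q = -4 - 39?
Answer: 45/6392 ≈ 0.0070401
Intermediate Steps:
q = 45/8 (q = 1/4 - (-4 - 39)/8 = 1/4 - 1/8*(-43) = 1/4 + 43/8 = 45/8 ≈ 5.6250)
F(Z) = Z (F(Z) = 0*sqrt(-2 + 2) + Z = 0*sqrt(0) + Z = 0*0 + Z = 0 + Z = Z)
L = 799 (L = 832 - 33 = 799)
F(q)/L = (45/8)/799 = (45/8)*(1/799) = 45/6392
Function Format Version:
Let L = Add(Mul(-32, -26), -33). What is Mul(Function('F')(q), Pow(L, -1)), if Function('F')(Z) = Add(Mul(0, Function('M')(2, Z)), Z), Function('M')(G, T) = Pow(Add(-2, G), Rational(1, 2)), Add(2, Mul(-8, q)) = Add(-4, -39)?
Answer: Rational(45, 6392) ≈ 0.0070401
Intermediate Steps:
q = Rational(45, 8) (q = Add(Rational(1, 4), Mul(Rational(-1, 8), Add(-4, -39))) = Add(Rational(1, 4), Mul(Rational(-1, 8), -43)) = Add(Rational(1, 4), Rational(43, 8)) = Rational(45, 8) ≈ 5.6250)
Function('F')(Z) = Z (Function('F')(Z) = Add(Mul(0, Pow(Add(-2, 2), Rational(1, 2))), Z) = Add(Mul(0, Pow(0, Rational(1, 2))), Z) = Add(Mul(0, 0), Z) = Add(0, Z) = Z)
L = 799 (L = Add(832, -33) = 799)
Mul(Function('F')(q), Pow(L, -1)) = Mul(Rational(45, 8), Pow(799, -1)) = Mul(Rational(45, 8), Rational(1, 799)) = Rational(45, 6392)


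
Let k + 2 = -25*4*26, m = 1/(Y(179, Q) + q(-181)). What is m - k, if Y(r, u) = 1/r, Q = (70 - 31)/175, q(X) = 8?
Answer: 3728845/1433 ≈ 2602.1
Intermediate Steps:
Q = 39/175 (Q = 39*(1/175) = 39/175 ≈ 0.22286)
m = 179/1433 (m = 1/(1/179 + 8) = 1/(1433/179) = 179/1433 ≈ 0.12491)
k = -2602 (k = -2 - 25*4*26 = -2 - 100*26 = -2 - 2600 = -2602)
m - k = 179/1433 - 1*(-2602) = 179/1433 + 2602 = 3728845/1433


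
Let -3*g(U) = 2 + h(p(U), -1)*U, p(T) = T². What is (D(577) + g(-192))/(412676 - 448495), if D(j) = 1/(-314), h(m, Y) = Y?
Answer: 60919/33741498 ≈ 0.0018055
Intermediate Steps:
D(j) = -1/314
g(U) = -⅔ + U/3 (g(U) = -(2 - U)/3 = -⅔ + U/3)
(D(577) + g(-192))/(412676 - 448495) = (-1/314 + (-⅔ + (⅓)*(-192)))/(412676 - 448495) = (-1/314 + (-⅔ - 64))/(-35819) = (-1/314 - 194/3)*(-1/35819) = -60919/942*(-1/35819) = 60919/33741498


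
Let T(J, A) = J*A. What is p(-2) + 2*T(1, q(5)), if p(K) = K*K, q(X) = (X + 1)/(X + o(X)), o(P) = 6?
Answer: 56/11 ≈ 5.0909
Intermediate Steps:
q(X) = (1 + X)/(6 + X) (q(X) = (X + 1)/(X + 6) = (1 + X)/(6 + X))
p(K) = K²
T(J, A) = A*J
p(-2) + 2*T(1, q(5)) = (-2)² + 2*(((1 + 5)/(6 + 5))*1) = 4 + 2*((6/11)*1) = 4 + 2*(6/11) = 4 + 12/11 = 56/11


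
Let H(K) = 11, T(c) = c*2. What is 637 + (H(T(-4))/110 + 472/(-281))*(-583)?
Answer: 4377907/2810 ≈ 1558.0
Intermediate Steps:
T(c) = 2*c
637 + (H(T(-4))/110 + 472/(-281))*(-583) = 637 + (11/110 + 472/(-281))*(-583) = 637 + (11*(1/110) + 472*(-1/281))*(-583) = 637 + (⅒ - 472/281)*(-583) = 637 - 4439/2810*(-583) = 637 + 2587937/2810 = 4377907/2810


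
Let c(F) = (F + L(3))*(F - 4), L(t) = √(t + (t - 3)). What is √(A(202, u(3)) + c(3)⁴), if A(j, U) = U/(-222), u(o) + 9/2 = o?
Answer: √(1379989 + 788544*√3)/74 ≈ 22.392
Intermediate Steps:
L(t) = √(-3 + 2*t) (L(t) = √(t + (-3 + t)) = √(-3 + 2*t))
c(F) = (-4 + F)*(F + √3) (c(F) = (F + √(-3 + 2*3))*(F - 4) = (F + √(-3 + 6))*(-4 + F) = (F + √3)*(-4 + F) = (-4 + F)*(F + √3))
u(o) = -9/2 + o
A(j, U) = -U/222 (A(j, U) = U*(-1/222) = -U/222)
√(A(202, u(3)) + c(3)⁴) = √(-(-9/2 + 3)/222 + (3² - 4*3 - 4*√3 + 3*√3)⁴) = √(-1/222*(-3/2) + (9 - 12 - 4*√3 + 3*√3)⁴) = √(1/148 + (-3 - √3)⁴)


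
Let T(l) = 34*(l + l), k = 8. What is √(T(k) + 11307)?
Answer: √11851 ≈ 108.86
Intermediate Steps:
T(l) = 68*l (T(l) = 34*(2*l) = 68*l)
√(T(k) + 11307) = √(68*8 + 11307) = √(544 + 11307) = √11851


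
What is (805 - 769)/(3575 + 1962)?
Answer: 36/5537 ≈ 0.0065017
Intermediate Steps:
(805 - 769)/(3575 + 1962) = 36/5537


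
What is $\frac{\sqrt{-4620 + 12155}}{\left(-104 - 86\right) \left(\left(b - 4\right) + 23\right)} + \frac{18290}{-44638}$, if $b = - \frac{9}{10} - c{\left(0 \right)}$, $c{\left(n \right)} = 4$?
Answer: $- \frac{9145}{22319} - \frac{\sqrt{7535}}{2679} \approx -0.44214$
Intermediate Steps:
$b = - \frac{49}{10}$ ($b = - \frac{9}{10} - 4 = - \frac{49}{10} \approx -4.9$)
$\frac{\sqrt{-4620 + 12155}}{\left(-104 - 86\right) \left(\left(b - 4\right) + 23\right)} + \frac{18290}{-44638} = \frac{\sqrt{-4620 + 12155}}{\left(-104 - 86\right) \left(\left(- \frac{49}{10} - 4\right) + 23\right)} + \frac{18290}{-44638} = \frac{\sqrt{7535}}{\left(-190\right) \left(- \frac{89}{10} + 23\right)} + 18290 \left(- \frac{1}{44638}\right) = \frac{\sqrt{7535}}{\left(-190\right) \frac{141}{10}} - \frac{9145}{22319} = \frac{\sqrt{7535}}{-2679} - \frac{9145}{22319} = \sqrt{7535} \left(- \frac{1}{2679}\right) - \frac{9145}{22319} = - \frac{\sqrt{7535}}{2679} - \frac{9145}{22319} = - \frac{9145}{22319} - \frac{\sqrt{7535}}{2679}$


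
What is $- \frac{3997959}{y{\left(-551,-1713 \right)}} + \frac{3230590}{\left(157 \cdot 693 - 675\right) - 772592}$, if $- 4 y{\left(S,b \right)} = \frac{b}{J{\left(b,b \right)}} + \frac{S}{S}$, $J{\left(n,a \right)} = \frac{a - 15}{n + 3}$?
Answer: $- \frac{5154668811547}{545798413} \approx -9444.3$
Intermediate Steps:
$J{\left(n,a \right)} = \frac{-15 + a}{3 + n}$
$y{\left(S,b \right)} = - \frac{1}{4} - \frac{b \left(3 + b\right)}{4 \left(-15 + b\right)}$ ($y{\left(S,b \right)} = - \frac{\frac{b}{\frac{1}{3 + b} \left(-15 + b\right)} + \frac{S}{S}}{4} = - \frac{b \frac{3 + b}{-15 + b} + 1}{4} = - \frac{\frac{b \left(3 + b\right)}{-15 + b} + 1}{4} = - \frac{1 + \frac{b \left(3 + b\right)}{-15 + b}}{4} = - \frac{1}{4} - \frac{b \left(3 + b\right)}{4 \left(-15 + b\right)}$)
$- \frac{3997959}{y{\left(-551,-1713 \right)}} + \frac{3230590}{\left(157 \cdot 693 - 675\right) - 772592} = - \frac{3997959}{\frac{1}{4} \frac{1}{-15 - 1713} \left(15 - -1713 - - 1713 \left(3 - 1713\right)\right)} + \frac{3230590}{\left(157 \cdot 693 - 675\right) - 772592} = - \frac{3997959}{\frac{1}{4} \frac{1}{-1728} \left(15 + 1713 - \left(-1713\right) \left(-1710\right)\right)} + \frac{3230590}{\left(108801 - 675\right) - 772592} = - \frac{3997959}{\frac{1}{4} \left(- \frac{1}{1728}\right) \left(15 + 1713 - 2929230\right)} + \frac{3230590}{108126 - 772592} = - \frac{3997959}{\frac{1}{4} \left(- \frac{1}{1728}\right) \left(-2927502\right)} + \frac{3230590}{-664466} = - \frac{3997959}{\frac{54213}{128}} + 3230590 \left(- \frac{1}{664466}\right) = \left(-3997959\right) \frac{128}{54213} - \frac{146845}{30203} = - \frac{170579584}{18071} - \frac{146845}{30203} = - \frac{5154668811547}{545798413}$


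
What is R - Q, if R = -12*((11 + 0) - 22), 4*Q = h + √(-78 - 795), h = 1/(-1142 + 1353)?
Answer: 111407/844 - 3*I*√97/4 ≈ 132.0 - 7.3866*I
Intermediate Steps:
h = 1/211 ≈ 0.0047393
Q = 1/844 + 3*I*√97/4 (Q = (1/211 + √(-78 - 795))/4 = (1/211 + √(-873))/4 = (1/211 + 3*I*√97)/4 = 1/844 + 3*I*√97/4 ≈ 0.0011848 + 7.3866*I)
R = 132 (R = -12*(11 - 22) = -12*(-11) = 132)
R - Q = 132 - (1/844 + 3*I*√97/4) = 132 + (-1/844 - 3*I*√97/4) = 111407/844 - 3*I*√97/4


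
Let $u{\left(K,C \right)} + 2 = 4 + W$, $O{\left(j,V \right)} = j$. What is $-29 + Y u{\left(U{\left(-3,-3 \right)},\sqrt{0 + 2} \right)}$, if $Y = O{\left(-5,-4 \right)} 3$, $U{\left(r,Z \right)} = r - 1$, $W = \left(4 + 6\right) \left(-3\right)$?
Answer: $391$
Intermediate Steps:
$W = -30$ ($W = 10 \left(-3\right) = -30$)
$U{\left(r,Z \right)} = -1 + r$
$u{\left(K,C \right)} = -28$ ($u{\left(K,C \right)} = -2 + \left(4 - 30\right) = -2 - 26 = -28$)
$Y = -15$ ($Y = \left(-5\right) 3 = -15$)
$-29 + Y u{\left(U{\left(-3,-3 \right)},\sqrt{0 + 2} \right)} = -29 - -420 = -29 + 420 = 391$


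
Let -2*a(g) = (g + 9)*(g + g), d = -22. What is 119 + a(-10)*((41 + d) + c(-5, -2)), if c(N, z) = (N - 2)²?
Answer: -561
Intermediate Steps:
c(N, z) = (-2 + N)²
a(g) = -g*(9 + g) (a(g) = -(g + 9)*(g + g)/2 = -(9 + g)*2*g/2 = -g*(9 + g))
119 + a(-10)*((41 + d) + c(-5, -2)) = 119 + (-1*(-10)*(9 - 10))*((41 - 22) + (-2 - 5)²) = 119 + (-1*(-10)*(-1))*(19 + (-7)²) = 119 - 10*(19 + 49) = 119 - 10*68 = 119 - 680 = -561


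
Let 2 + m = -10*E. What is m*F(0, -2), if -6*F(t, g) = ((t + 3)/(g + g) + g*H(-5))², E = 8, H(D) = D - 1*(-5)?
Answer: 123/16 ≈ 7.6875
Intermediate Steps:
H(D) = 5 + D (H(D) = D + 5 = 5 + D)
F(t, g) = -(3 + t)²/(24*g²) (F(t, g) = -((t + 3)/(g + g) + g*(5 - 5))²/6 = -((3 + t)/((2*g)) + g*0)²/6 = -((3 + t)*(1/(2*g)) + 0)²/6 = -((3 + t)/(2*g) + 0)²/6 = -(3 + t)²/(4*g²)/6 = -(3 + t)²/(24*g²))
m = -82 (m = -2 - 10*8 = -2 - 80 = -82)
m*F(0, -2) = -(-41)*(3 + 0)²/(12*(-2)²) = -(-41)*3²/(12*4) = -(-41)*9/(12*4) = -82*(-3/32) = 123/16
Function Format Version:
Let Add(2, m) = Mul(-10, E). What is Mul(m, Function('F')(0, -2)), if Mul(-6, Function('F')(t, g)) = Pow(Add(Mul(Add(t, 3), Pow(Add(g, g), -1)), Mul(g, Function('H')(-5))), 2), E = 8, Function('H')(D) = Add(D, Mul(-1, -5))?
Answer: Rational(123, 16) ≈ 7.6875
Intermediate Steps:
Function('H')(D) = Add(5, D) (Function('H')(D) = Add(D, 5) = Add(5, D))
Function('F')(t, g) = Mul(Rational(-1, 24), Pow(g, -2), Pow(Add(3, t), 2)) (Function('F')(t, g) = Mul(Rational(-1, 6), Pow(Add(Mul(Add(t, 3), Pow(Add(g, g), -1)), Mul(g, Add(5, -5))), 2)) = Mul(Rational(-1, 6), Pow(Add(Mul(Add(3, t), Pow(Mul(2, g), -1)), Mul(g, 0)), 2)) = Mul(Rational(-1, 6), Pow(Add(Mul(Add(3, t), Mul(Rational(1, 2), Pow(g, -1))), 0), 2)) = Mul(Rational(-1, 6), Pow(Add(Mul(Rational(1, 2), Pow(g, -1), Add(3, t)), 0), 2)) = Mul(Rational(-1, 6), Pow(Mul(Rational(1, 2), Pow(g, -1), Add(3, t)), 2)) = Mul(Rational(-1, 6), Mul(Rational(1, 4), Pow(g, -2), Pow(Add(3, t), 2))) = Mul(Rational(-1, 24), Pow(g, -2), Pow(Add(3, t), 2)))
m = -82 (m = Add(-2, Mul(-10, 8)) = Add(-2, -80) = -82)
Mul(m, Function('F')(0, -2)) = Mul(-82, Mul(Rational(-1, 24), Pow(-2, -2), Pow(Add(3, 0), 2))) = Mul(-82, Mul(Rational(-1, 24), Rational(1, 4), Pow(3, 2))) = Mul(-82, Mul(Rational(-1, 24), Rational(1, 4), 9)) = Mul(-82, Rational(-3, 32)) = Rational(123, 16)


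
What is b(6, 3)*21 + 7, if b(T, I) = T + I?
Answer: 196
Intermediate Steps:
b(T, I) = I + T
b(6, 3)*21 + 7 = (3 + 6)*21 + 7 = 9*21 + 7 = 189 + 7 = 196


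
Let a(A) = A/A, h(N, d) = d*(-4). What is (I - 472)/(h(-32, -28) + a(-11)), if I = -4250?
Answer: -4722/113 ≈ -41.788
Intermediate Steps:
h(N, d) = -4*d
a(A) = 1
(I - 472)/(h(-32, -28) + a(-11)) = (-4250 - 472)/(-4*(-28) + 1) = -4722/(112 + 1) = -4722/113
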